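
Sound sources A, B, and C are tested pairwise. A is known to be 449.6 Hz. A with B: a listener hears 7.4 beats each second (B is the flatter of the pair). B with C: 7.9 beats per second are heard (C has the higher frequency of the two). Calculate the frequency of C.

450.1 Hz

B is below A, so f_B = 449.6 − 7.4 = 442.2 Hz.
C is above B, so f_C = 442.2 + 7.9 = 450.1 Hz.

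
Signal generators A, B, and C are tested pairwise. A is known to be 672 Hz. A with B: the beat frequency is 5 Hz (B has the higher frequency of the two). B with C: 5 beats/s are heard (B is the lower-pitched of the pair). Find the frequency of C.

B is above A, so f_B = 672 + 5 = 677 Hz.
C is above B, so f_C = 677 + 5 = 682 Hz.

682 Hz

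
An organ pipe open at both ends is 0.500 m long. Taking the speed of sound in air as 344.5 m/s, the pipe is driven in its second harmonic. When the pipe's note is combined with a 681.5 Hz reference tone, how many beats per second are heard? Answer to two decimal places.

7.50 Hz

Open pipe: f_n = n·v/(2L) = 2·344.5/(2·0.500) = 689.0000 Hz.
f_beat = |689.0000 − 681.5| = 7.50 Hz.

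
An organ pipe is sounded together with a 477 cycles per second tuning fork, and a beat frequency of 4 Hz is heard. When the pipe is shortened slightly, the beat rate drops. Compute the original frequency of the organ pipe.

|f − 477| = 4, so the organ pipe was at either 473 Hz or 481 Hz.
A shorter pipe has a higher fundamental; the adjustment raises the organ pipe's frequency.
The beat rate fell, so the adjustment moved the organ pipe toward 477 Hz — it must have started below the reference.

473 Hz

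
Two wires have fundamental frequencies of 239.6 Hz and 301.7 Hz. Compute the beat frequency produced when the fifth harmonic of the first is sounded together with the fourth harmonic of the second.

8.8 Hz

Fifth harmonic of the first: 5·239.6 = 1198.0 Hz.
Fourth harmonic of the second: 4·301.7 = 1206.8 Hz.
f_beat = |1198.0 − 1206.8| = 8.8 Hz.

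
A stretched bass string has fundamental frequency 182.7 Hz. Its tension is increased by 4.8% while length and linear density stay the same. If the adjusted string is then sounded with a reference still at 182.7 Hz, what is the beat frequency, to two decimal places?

For a string, f ∝ √T, so the new frequency is 182.7·√1.048 = 187.0334 Hz.
f_beat = |187.0334 − 182.7| = 4.33 Hz.

4.33 Hz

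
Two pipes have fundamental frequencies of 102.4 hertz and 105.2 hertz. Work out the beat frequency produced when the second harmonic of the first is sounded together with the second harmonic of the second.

Second harmonic of the first: 2·102.4 = 204.8 Hz.
Second harmonic of the second: 2·105.2 = 210.4 Hz.
f_beat = |204.8 − 210.4| = 5.6 Hz.

5.6 Hz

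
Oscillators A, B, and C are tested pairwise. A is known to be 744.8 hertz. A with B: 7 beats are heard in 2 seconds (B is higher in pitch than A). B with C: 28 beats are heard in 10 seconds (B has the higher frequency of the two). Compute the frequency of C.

745.5 Hz

A–B: Beat frequency = 7/2 = 3.5 Hz.
B is above A, so f_B = 744.8 + 3.5 = 748.3 Hz.
B–C: Beat frequency = 28/10 = 2.8 Hz.
C is below B, so f_C = 748.3 − 2.8 = 745.5 Hz.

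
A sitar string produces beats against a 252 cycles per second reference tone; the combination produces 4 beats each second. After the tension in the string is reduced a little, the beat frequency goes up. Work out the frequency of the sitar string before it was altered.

248 Hz

|f − 252| = 4, so the sitar string was at either 248 Hz or 256 Hz.
Lower tension means lower frequency; the adjustment lowers the sitar string's frequency.
The beat rate rose, so the adjustment moved the sitar string further from 252 Hz — it was already below the reference.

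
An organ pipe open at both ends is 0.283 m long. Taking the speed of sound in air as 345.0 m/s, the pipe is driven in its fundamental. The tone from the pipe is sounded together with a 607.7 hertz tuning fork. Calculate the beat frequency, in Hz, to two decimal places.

Open pipe: f_n = n·v/(2L) = 1·345.0/(2·0.283) = 609.5406 Hz.
f_beat = |609.5406 − 607.7| = 1.84 Hz.

1.84 Hz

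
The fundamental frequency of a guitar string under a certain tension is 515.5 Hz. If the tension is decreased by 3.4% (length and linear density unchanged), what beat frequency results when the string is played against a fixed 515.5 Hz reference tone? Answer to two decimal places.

8.84 Hz

For a string, f ∝ √T, so the new frequency is 515.5·√0.966 = 506.6607 Hz.
f_beat = |506.6607 − 515.5| = 8.84 Hz.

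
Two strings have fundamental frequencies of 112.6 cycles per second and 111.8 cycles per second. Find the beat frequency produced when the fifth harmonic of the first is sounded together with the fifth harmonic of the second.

Fifth harmonic of the first: 5·112.6 = 563.0 Hz.
Fifth harmonic of the second: 5·111.8 = 559.0 Hz.
f_beat = |563.0 − 559.0| = 4.0 Hz.

4.0 Hz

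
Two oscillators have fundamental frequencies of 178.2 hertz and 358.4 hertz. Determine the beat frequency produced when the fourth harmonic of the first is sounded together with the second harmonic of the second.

Fourth harmonic of the first: 4·178.2 = 712.8 Hz.
Second harmonic of the second: 2·358.4 = 716.8 Hz.
f_beat = |712.8 − 716.8| = 4.0 Hz.

4.0 Hz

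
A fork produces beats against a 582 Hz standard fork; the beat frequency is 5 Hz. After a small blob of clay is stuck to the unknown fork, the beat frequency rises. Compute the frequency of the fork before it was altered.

577 Hz

|f − 582| = 5, so the fork was at either 577 Hz or 587 Hz.
Adding mass to a fork lowers its frequency; the adjustment lowers the fork's frequency.
The beat rate rose, so the adjustment moved the fork further from 582 Hz — it was already below the reference.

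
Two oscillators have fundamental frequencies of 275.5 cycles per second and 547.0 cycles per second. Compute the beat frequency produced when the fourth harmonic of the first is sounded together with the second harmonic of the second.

Fourth harmonic of the first: 4·275.5 = 1102.0 Hz.
Second harmonic of the second: 2·547.0 = 1094.0 Hz.
f_beat = |1102.0 − 1094.0| = 8.0 Hz.

8.0 Hz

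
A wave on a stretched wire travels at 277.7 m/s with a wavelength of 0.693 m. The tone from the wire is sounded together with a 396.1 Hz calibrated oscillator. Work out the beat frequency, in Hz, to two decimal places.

4.62 Hz

Source frequency f = v/λ = 277.7/0.693 = 400.7215 Hz.
f_beat = |400.7215 − 396.1| = 4.62 Hz.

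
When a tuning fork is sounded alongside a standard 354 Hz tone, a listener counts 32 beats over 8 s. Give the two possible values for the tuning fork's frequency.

350 Hz or 358 Hz

Beat frequency = 32/8 = 4 Hz.
|f − 354| = 4, so f = 354 ± 4.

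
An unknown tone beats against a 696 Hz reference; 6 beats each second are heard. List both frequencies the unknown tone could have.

|f − 696| = 6, so f = 696 ± 6.

690 Hz or 702 Hz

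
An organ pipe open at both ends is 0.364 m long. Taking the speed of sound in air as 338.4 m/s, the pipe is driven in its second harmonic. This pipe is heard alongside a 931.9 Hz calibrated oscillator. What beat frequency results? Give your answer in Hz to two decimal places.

Open pipe: f_n = n·v/(2L) = 2·338.4/(2·0.364) = 929.6703 Hz.
f_beat = |929.6703 − 931.9| = 2.23 Hz.

2.23 Hz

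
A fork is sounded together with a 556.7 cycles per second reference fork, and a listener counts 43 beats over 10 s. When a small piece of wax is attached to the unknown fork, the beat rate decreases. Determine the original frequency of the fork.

561 Hz

Beat frequency = 43/10 = 4.3 Hz.
|f − 556.7| = 4.3, so the fork was at either 552.4 Hz or 561 Hz.
Loading a fork with wax lowers its frequency; the adjustment lowers the fork's frequency.
The beat rate fell, so the adjustment moved the fork toward 556.7 Hz — it must have started above the reference.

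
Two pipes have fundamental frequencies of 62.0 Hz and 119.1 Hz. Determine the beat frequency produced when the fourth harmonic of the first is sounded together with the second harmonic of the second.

9.8 Hz

Fourth harmonic of the first: 4·62.0 = 248.0 Hz.
Second harmonic of the second: 2·119.1 = 238.2 Hz.
f_beat = |248.0 − 238.2| = 9.8 Hz.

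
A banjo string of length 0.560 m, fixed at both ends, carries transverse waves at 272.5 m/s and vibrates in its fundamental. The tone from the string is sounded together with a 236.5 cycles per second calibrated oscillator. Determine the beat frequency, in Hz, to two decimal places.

For a string fixed at both ends, f_n = n·v/(2L) = 1·272.5/(2·0.560) = 243.3036 Hz.
f_beat = |243.3036 − 236.5| = 6.80 Hz.

6.80 Hz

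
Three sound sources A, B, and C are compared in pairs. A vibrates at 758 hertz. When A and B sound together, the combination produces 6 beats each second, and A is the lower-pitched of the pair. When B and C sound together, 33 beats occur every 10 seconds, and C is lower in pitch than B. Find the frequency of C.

760.7 Hz

B is above A, so f_B = 758 + 6 = 764 Hz.
B–C: Beat frequency = 33/10 = 3.3 Hz.
C is below B, so f_C = 764 − 3.3 = 760.7 Hz.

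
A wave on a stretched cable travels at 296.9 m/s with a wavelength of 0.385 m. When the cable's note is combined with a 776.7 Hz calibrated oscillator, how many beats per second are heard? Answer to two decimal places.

Source frequency f = v/λ = 296.9/0.385 = 771.1688 Hz.
f_beat = |771.1688 − 776.7| = 5.53 Hz.

5.53 Hz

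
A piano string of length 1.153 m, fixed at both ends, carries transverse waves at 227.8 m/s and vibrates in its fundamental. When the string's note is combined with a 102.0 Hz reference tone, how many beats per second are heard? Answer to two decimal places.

3.21 Hz

For a string fixed at both ends, f_n = n·v/(2L) = 1·227.8/(2·1.153) = 98.7858 Hz.
f_beat = |98.7858 − 102.0| = 3.21 Hz.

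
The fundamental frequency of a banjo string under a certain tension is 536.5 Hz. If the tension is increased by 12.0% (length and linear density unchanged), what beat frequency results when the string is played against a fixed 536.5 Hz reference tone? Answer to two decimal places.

31.28 Hz

For a string, f ∝ √T, so the new frequency is 536.5·√1.120 = 567.7782 Hz.
f_beat = |567.7782 − 536.5| = 31.28 Hz.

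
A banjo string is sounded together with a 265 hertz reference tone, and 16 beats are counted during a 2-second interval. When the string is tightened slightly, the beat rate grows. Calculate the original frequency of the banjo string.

273 Hz

Beat frequency = 16/2 = 8 Hz.
|f − 265| = 8, so the banjo string was at either 257 Hz or 273 Hz.
Increasing tension raises a string's frequency; the adjustment raises the banjo string's frequency.
The beat rate rose, so the adjustment moved the banjo string further from 265 Hz — it was already above the reference.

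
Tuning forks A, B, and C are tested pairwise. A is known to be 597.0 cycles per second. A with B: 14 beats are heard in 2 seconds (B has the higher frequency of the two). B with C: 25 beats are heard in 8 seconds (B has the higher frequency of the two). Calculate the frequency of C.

600.875 Hz

A–B: Beat frequency = 14/2 = 7 Hz.
B is above A, so f_B = 597.0 + 7 = 604 Hz.
B–C: Beat frequency = 25/8 = 3.125 Hz.
C is below B, so f_C = 604 − 3.125 = 600.875 Hz.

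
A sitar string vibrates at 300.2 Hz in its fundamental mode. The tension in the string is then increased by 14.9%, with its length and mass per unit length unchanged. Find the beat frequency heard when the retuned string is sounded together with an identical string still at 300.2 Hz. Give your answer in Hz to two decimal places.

21.59 Hz

For a string, f ∝ √T, so the new frequency is 300.2·√1.149 = 321.7886 Hz.
f_beat = |321.7886 − 300.2| = 21.59 Hz.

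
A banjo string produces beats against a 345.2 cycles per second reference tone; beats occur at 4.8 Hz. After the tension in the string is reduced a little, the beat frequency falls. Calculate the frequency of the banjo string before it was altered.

350 Hz

|f − 345.2| = 4.8, so the banjo string was at either 340.4 Hz or 350 Hz.
Lower tension means lower frequency; the adjustment lowers the banjo string's frequency.
The beat rate fell, so the adjustment moved the banjo string toward 345.2 Hz — it must have started above the reference.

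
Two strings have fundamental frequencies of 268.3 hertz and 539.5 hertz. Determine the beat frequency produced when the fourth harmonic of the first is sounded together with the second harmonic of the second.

Fourth harmonic of the first: 4·268.3 = 1073.2 Hz.
Second harmonic of the second: 2·539.5 = 1079.0 Hz.
f_beat = |1073.2 − 1079.0| = 5.8 Hz.

5.8 Hz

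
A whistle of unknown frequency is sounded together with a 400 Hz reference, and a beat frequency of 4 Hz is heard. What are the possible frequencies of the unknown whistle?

|f − 400| = 4, so f = 400 ± 4.

396 Hz or 404 Hz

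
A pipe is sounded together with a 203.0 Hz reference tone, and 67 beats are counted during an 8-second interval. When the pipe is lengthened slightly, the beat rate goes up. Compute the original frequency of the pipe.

194.625 Hz

Beat frequency = 67/8 = 8.375 Hz.
|f − 203.0| = 8.375, so the pipe was at either 194.625 Hz or 211.375 Hz.
A longer pipe has a lower fundamental; the adjustment lowers the pipe's frequency.
The beat rate rose, so the adjustment moved the pipe further from 203.0 Hz — it was already below the reference.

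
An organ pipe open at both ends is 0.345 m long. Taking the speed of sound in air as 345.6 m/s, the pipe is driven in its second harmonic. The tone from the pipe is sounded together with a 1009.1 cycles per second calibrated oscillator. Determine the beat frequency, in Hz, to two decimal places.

Open pipe: f_n = n·v/(2L) = 2·345.6/(2·0.345) = 1001.7391 Hz.
f_beat = |1001.7391 − 1009.1| = 7.36 Hz.

7.36 Hz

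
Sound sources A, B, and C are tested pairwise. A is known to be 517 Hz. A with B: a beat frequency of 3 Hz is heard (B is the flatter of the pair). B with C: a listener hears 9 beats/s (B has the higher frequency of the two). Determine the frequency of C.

B is below A, so f_B = 517 − 3 = 514 Hz.
C is below B, so f_C = 514 − 9 = 505 Hz.

505 Hz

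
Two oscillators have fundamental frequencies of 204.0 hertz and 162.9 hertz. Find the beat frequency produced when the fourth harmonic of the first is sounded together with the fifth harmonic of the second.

1.5 Hz

Fourth harmonic of the first: 4·204.0 = 816.0 Hz.
Fifth harmonic of the second: 5·162.9 = 814.5 Hz.
f_beat = |816.0 − 814.5| = 1.5 Hz.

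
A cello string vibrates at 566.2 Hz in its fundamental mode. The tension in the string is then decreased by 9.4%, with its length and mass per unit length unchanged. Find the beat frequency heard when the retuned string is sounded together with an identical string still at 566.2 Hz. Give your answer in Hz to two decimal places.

27.27 Hz

For a string, f ∝ √T, so the new frequency is 566.2·√0.906 = 538.9320 Hz.
f_beat = |538.9320 − 566.2| = 27.27 Hz.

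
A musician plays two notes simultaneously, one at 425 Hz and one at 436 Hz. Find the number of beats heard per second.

The beat frequency equals the magnitude of the frequency difference.
|425 − 436| = 11 Hz.

11 Hz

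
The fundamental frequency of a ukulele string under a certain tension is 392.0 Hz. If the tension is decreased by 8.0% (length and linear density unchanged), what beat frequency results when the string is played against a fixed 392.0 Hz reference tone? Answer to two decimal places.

For a string, f ∝ √T, so the new frequency is 392.0·√0.920 = 375.9932 Hz.
f_beat = |375.9932 − 392.0| = 16.01 Hz.

16.01 Hz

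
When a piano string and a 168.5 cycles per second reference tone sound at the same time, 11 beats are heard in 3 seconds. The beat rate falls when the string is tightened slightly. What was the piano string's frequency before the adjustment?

Beat frequency = 11/3 = 3.6667 Hz.
|f − 168.5| = 3.6667, so the piano string was at either 164.8333 Hz or 172.1667 Hz.
Increasing tension raises a string's frequency; the adjustment raises the piano string's frequency.
The beat rate fell, so the adjustment moved the piano string toward 168.5 Hz — it must have started below the reference.

164.8333 Hz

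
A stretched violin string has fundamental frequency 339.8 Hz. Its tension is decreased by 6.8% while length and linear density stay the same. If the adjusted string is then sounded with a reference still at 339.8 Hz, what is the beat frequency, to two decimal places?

11.76 Hz

For a string, f ∝ √T, so the new frequency is 339.8·√0.932 = 328.0434 Hz.
f_beat = |328.0434 − 339.8| = 11.76 Hz.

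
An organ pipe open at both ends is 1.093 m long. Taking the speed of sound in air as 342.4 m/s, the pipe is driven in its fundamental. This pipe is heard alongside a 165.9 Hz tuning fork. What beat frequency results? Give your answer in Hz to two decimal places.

Open pipe: f_n = n·v/(2L) = 1·342.4/(2·1.093) = 156.6331 Hz.
f_beat = |156.6331 − 165.9| = 9.27 Hz.

9.27 Hz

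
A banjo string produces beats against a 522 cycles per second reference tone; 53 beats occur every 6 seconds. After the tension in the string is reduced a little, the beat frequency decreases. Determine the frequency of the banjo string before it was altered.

Beat frequency = 53/6 = 8.8333 Hz.
|f − 522| = 8.8333, so the banjo string was at either 513.1667 Hz or 530.8333 Hz.
Lower tension means lower frequency; the adjustment lowers the banjo string's frequency.
The beat rate fell, so the adjustment moved the banjo string toward 522 Hz — it must have started above the reference.

530.8333 Hz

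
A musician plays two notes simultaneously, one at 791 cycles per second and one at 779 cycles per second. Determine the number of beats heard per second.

The beat frequency equals the magnitude of the frequency difference.
|791 − 779| = 12 Hz.

12 Hz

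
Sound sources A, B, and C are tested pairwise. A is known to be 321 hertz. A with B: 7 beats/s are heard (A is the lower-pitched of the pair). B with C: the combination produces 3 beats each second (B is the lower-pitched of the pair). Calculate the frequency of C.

331 Hz

B is above A, so f_B = 321 + 7 = 328 Hz.
C is above B, so f_C = 328 + 3 = 331 Hz.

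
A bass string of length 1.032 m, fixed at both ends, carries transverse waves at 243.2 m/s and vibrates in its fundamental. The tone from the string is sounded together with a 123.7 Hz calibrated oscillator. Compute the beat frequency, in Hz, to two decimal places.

5.87 Hz

For a string fixed at both ends, f_n = n·v/(2L) = 1·243.2/(2·1.032) = 117.8295 Hz.
f_beat = |117.8295 − 123.7| = 5.87 Hz.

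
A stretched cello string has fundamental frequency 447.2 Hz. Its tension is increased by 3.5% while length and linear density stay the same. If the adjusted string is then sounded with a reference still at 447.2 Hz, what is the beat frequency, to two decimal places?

For a string, f ∝ √T, so the new frequency is 447.2·√1.035 = 454.9587 Hz.
f_beat = |454.9587 − 447.2| = 7.76 Hz.

7.76 Hz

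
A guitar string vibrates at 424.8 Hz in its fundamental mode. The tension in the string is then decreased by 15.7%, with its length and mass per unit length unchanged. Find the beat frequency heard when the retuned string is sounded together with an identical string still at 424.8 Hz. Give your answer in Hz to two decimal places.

For a string, f ∝ √T, so the new frequency is 424.8·√0.843 = 390.0303 Hz.
f_beat = |390.0303 − 424.8| = 34.77 Hz.

34.77 Hz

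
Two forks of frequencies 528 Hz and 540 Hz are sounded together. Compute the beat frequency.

Beats arise from superposition of two nearby frequencies; the beat rate is |f₁ − f₂|.
|528 − 540| = 12 Hz.

12 Hz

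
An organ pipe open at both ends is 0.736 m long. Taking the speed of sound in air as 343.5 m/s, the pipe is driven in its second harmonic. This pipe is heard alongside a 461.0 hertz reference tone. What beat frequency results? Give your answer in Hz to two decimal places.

Open pipe: f_n = n·v/(2L) = 2·343.5/(2·0.736) = 466.7120 Hz.
f_beat = |466.7120 − 461.0| = 5.71 Hz.

5.71 Hz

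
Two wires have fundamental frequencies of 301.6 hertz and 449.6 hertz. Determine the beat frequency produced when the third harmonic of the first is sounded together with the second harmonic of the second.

5.6 Hz

Third harmonic of the first: 3·301.6 = 904.8 Hz.
Second harmonic of the second: 2·449.6 = 899.2 Hz.
f_beat = |904.8 − 899.2| = 5.6 Hz.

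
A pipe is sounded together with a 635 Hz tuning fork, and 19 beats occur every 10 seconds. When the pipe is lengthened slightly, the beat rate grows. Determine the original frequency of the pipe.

Beat frequency = 19/10 = 1.9 Hz.
|f − 635| = 1.9, so the pipe was at either 633.1 Hz or 636.9 Hz.
A longer pipe has a lower fundamental; the adjustment lowers the pipe's frequency.
The beat rate rose, so the adjustment moved the pipe further from 635 Hz — it was already below the reference.

633.1 Hz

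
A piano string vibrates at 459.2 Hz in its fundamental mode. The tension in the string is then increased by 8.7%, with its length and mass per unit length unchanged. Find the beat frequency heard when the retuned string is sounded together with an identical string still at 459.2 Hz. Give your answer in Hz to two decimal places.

For a string, f ∝ √T, so the new frequency is 459.2·√1.087 = 478.7587 Hz.
f_beat = |478.7587 − 459.2| = 19.56 Hz.

19.56 Hz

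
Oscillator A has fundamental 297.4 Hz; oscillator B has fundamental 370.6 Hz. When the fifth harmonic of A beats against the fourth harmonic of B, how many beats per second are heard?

Fifth harmonic of the first: 5·297.4 = 1487.0 Hz.
Fourth harmonic of the second: 4·370.6 = 1482.4 Hz.
f_beat = |1487.0 − 1482.4| = 4.6 Hz.

4.6 Hz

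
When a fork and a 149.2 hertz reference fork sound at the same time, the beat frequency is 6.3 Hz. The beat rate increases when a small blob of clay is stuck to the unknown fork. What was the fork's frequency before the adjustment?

142.9 Hz

|f − 149.2| = 6.3, so the fork was at either 142.9 Hz or 155.5 Hz.
Adding mass to a fork lowers its frequency; the adjustment lowers the fork's frequency.
The beat rate rose, so the adjustment moved the fork further from 149.2 Hz — it was already below the reference.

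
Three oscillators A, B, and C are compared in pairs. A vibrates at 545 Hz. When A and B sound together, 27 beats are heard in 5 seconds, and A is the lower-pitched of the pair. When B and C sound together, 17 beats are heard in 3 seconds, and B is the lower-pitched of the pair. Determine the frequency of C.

556.0667 Hz

A–B: Beat frequency = 27/5 = 5.4 Hz.
B is above A, so f_B = 545 + 5.4 = 550.4 Hz.
B–C: Beat frequency = 17/3 = 5.6667 Hz.
C is above B, so f_C = 550.4 + 5.6667 = 556.0667 Hz.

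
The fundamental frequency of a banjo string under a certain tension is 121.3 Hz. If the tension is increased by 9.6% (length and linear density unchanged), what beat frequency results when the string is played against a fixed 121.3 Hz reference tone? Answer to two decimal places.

5.69 Hz

For a string, f ∝ √T, so the new frequency is 121.3·√1.096 = 126.9890 Hz.
f_beat = |126.9890 − 121.3| = 5.69 Hz.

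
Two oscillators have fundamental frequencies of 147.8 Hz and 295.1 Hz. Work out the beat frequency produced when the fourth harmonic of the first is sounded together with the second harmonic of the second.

Fourth harmonic of the first: 4·147.8 = 591.2 Hz.
Second harmonic of the second: 2·295.1 = 590.2 Hz.
f_beat = |591.2 − 590.2| = 1.0 Hz.

1.0 Hz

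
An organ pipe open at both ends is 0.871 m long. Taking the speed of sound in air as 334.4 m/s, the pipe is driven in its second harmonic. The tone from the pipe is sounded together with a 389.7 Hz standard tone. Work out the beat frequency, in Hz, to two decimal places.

Open pipe: f_n = n·v/(2L) = 2·334.4/(2·0.871) = 383.9265 Hz.
f_beat = |383.9265 − 389.7| = 5.77 Hz.

5.77 Hz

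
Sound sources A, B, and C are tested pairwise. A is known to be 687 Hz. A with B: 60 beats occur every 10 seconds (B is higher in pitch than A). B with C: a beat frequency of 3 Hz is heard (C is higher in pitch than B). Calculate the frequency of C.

A–B: Beat frequency = 60/10 = 6 Hz.
B is above A, so f_B = 687 + 6 = 693 Hz.
C is above B, so f_C = 693 + 3 = 696 Hz.

696 Hz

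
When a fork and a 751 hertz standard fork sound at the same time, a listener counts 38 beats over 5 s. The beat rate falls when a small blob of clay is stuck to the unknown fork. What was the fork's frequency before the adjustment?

Beat frequency = 38/5 = 7.6 Hz.
|f − 751| = 7.6, so the fork was at either 743.4 Hz or 758.6 Hz.
Adding mass to a fork lowers its frequency; the adjustment lowers the fork's frequency.
The beat rate fell, so the adjustment moved the fork toward 751 Hz — it must have started above the reference.

758.6 Hz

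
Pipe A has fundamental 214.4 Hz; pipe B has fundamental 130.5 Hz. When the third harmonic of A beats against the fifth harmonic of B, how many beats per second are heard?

Third harmonic of the first: 3·214.4 = 643.2 Hz.
Fifth harmonic of the second: 5·130.5 = 652.5 Hz.
f_beat = |643.2 − 652.5| = 9.3 Hz.

9.3 Hz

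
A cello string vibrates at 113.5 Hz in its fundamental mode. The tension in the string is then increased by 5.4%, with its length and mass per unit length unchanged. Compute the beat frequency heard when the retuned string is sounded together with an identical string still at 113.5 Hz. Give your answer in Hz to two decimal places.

For a string, f ∝ √T, so the new frequency is 113.5·√1.054 = 116.5242 Hz.
f_beat = |116.5242 − 113.5| = 3.02 Hz.

3.02 Hz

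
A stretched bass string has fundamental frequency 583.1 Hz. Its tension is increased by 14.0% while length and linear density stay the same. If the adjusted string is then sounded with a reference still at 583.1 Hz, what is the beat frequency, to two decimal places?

39.48 Hz

For a string, f ∝ √T, so the new frequency is 583.1·√1.140 = 622.5804 Hz.
f_beat = |622.5804 − 583.1| = 39.48 Hz.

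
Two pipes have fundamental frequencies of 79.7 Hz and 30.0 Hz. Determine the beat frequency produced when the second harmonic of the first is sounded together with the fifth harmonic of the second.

Second harmonic of the first: 2·79.7 = 159.4 Hz.
Fifth harmonic of the second: 5·30.0 = 150.0 Hz.
f_beat = |159.4 − 150.0| = 9.4 Hz.

9.4 Hz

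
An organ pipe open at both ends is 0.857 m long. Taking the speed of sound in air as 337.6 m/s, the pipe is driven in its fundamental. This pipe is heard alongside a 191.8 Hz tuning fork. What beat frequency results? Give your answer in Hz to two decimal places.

Open pipe: f_n = n·v/(2L) = 1·337.6/(2·0.857) = 196.9662 Hz.
f_beat = |196.9662 − 191.8| = 5.17 Hz.

5.17 Hz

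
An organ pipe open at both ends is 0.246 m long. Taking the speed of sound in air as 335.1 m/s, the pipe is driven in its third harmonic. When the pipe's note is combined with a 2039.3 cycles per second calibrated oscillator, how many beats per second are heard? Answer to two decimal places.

Open pipe: f_n = n·v/(2L) = 3·335.1/(2·0.246) = 2043.2927 Hz.
f_beat = |2043.2927 − 2039.3| = 3.99 Hz.

3.99 Hz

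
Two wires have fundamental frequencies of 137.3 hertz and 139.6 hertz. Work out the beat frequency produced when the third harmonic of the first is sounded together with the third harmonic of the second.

Third harmonic of the first: 3·137.3 = 411.9 Hz.
Third harmonic of the second: 3·139.6 = 418.8 Hz.
f_beat = |411.9 − 418.8| = 6.9 Hz.

6.9 Hz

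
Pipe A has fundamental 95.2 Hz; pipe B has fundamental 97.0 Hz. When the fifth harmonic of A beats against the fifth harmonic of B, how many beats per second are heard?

9.0 Hz

Fifth harmonic of the first: 5·95.2 = 476.0 Hz.
Fifth harmonic of the second: 5·97.0 = 485.0 Hz.
f_beat = |476.0 − 485.0| = 9.0 Hz.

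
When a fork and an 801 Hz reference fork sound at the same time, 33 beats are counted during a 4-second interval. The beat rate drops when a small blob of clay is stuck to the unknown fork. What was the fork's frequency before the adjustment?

Beat frequency = 33/4 = 8.25 Hz.
|f − 801| = 8.25, so the fork was at either 792.75 Hz or 809.25 Hz.
Adding mass to a fork lowers its frequency; the adjustment lowers the fork's frequency.
The beat rate fell, so the adjustment moved the fork toward 801 Hz — it must have started above the reference.

809.25 Hz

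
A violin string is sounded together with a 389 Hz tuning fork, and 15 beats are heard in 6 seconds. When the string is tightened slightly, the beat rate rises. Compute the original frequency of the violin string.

391.5 Hz

Beat frequency = 15/6 = 2.5 Hz.
|f − 389| = 2.5, so the violin string was at either 386.5 Hz or 391.5 Hz.
Increasing tension raises a string's frequency; the adjustment raises the violin string's frequency.
The beat rate rose, so the adjustment moved the violin string further from 389 Hz — it was already above the reference.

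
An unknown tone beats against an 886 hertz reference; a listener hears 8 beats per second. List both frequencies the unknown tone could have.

|f − 886| = 8, so f = 886 ± 8.

878 Hz or 894 Hz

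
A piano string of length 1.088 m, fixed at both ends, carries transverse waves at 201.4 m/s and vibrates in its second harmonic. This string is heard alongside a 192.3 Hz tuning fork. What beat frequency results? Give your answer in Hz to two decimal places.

7.19 Hz

For a string fixed at both ends, f_n = n·v/(2L) = 2·201.4/(2·1.088) = 185.1103 Hz.
f_beat = |185.1103 − 192.3| = 7.19 Hz.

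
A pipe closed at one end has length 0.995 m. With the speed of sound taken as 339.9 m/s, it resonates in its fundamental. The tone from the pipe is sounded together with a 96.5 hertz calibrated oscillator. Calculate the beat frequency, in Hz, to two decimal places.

11.10 Hz

Closed pipe (odd harmonics): f_n = n·v/(4L) = 1·339.9/(4·0.995) = 85.4020 Hz.
f_beat = |85.4020 − 96.5| = 11.10 Hz.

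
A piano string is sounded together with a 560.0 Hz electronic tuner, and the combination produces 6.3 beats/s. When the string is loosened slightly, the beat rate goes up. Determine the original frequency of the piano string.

553.7 Hz

|f − 560.0| = 6.3, so the piano string was at either 553.7 Hz or 566.3 Hz.
Reducing tension lowers a string's frequency; the adjustment lowers the piano string's frequency.
The beat rate rose, so the adjustment moved the piano string further from 560.0 Hz — it was already below the reference.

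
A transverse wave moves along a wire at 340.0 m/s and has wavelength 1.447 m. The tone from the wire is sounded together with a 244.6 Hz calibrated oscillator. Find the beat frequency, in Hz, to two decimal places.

9.63 Hz

Source frequency f = v/λ = 340.0/1.447 = 234.9689 Hz.
f_beat = |234.9689 − 244.6| = 9.63 Hz.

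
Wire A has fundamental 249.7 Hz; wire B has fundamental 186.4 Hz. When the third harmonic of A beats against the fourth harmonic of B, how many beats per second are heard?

Third harmonic of the first: 3·249.7 = 749.1 Hz.
Fourth harmonic of the second: 4·186.4 = 745.6 Hz.
f_beat = |749.1 − 745.6| = 3.5 Hz.

3.5 Hz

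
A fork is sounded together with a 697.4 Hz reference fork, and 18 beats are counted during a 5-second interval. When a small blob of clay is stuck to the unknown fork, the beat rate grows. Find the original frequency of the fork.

693.8 Hz

Beat frequency = 18/5 = 3.6 Hz.
|f − 697.4| = 3.6, so the fork was at either 693.8 Hz or 701 Hz.
Adding mass to a fork lowers its frequency; the adjustment lowers the fork's frequency.
The beat rate rose, so the adjustment moved the fork further from 697.4 Hz — it was already below the reference.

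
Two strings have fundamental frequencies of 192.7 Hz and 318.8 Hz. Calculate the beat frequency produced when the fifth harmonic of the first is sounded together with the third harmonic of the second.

7.1 Hz

Fifth harmonic of the first: 5·192.7 = 963.5 Hz.
Third harmonic of the second: 3·318.8 = 956.4 Hz.
f_beat = |963.5 − 956.4| = 7.1 Hz.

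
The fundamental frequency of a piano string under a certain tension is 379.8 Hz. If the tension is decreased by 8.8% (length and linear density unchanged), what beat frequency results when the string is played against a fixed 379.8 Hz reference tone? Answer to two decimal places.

17.10 Hz

For a string, f ∝ √T, so the new frequency is 379.8·√0.912 = 362.7040 Hz.
f_beat = |362.7040 − 379.8| = 17.10 Hz.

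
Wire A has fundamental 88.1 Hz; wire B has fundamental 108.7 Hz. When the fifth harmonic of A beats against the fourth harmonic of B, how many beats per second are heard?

Fifth harmonic of the first: 5·88.1 = 440.5 Hz.
Fourth harmonic of the second: 4·108.7 = 434.8 Hz.
f_beat = |440.5 − 434.8| = 5.7 Hz.

5.7 Hz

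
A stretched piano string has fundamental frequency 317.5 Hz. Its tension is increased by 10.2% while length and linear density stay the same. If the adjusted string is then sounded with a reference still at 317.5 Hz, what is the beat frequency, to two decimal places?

For a string, f ∝ √T, so the new frequency is 317.5·√1.102 = 333.2994 Hz.
f_beat = |333.2994 − 317.5| = 15.80 Hz.

15.80 Hz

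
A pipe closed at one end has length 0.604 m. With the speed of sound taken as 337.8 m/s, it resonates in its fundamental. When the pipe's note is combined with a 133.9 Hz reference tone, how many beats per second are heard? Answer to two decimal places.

Closed pipe (odd harmonics): f_n = n·v/(4L) = 1·337.8/(4·0.604) = 139.8179 Hz.
f_beat = |139.8179 − 133.9| = 5.92 Hz.

5.92 Hz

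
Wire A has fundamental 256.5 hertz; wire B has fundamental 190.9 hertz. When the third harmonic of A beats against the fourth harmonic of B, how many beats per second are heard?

Third harmonic of the first: 3·256.5 = 769.5 Hz.
Fourth harmonic of the second: 4·190.9 = 763.6 Hz.
f_beat = |769.5 − 763.6| = 5.9 Hz.

5.9 Hz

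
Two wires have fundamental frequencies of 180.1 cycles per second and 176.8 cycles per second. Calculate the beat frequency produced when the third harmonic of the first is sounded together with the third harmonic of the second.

Third harmonic of the first: 3·180.1 = 540.3 Hz.
Third harmonic of the second: 3·176.8 = 530.4 Hz.
f_beat = |540.3 − 530.4| = 9.9 Hz.

9.9 Hz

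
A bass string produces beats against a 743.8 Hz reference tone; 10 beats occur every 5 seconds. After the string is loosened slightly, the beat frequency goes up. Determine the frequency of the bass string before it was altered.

Beat frequency = 10/5 = 2 Hz.
|f − 743.8| = 2, so the bass string was at either 741.8 Hz or 745.8 Hz.
Reducing tension lowers a string's frequency; the adjustment lowers the bass string's frequency.
The beat rate rose, so the adjustment moved the bass string further from 743.8 Hz — it was already below the reference.

741.8 Hz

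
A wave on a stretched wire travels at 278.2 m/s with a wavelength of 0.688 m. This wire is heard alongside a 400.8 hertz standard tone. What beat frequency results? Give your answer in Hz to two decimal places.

3.56 Hz

Source frequency f = v/λ = 278.2/0.688 = 404.3605 Hz.
f_beat = |404.3605 − 400.8| = 3.56 Hz.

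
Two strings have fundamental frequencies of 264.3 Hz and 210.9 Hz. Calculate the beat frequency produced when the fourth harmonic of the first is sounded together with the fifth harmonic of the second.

2.7 Hz

Fourth harmonic of the first: 4·264.3 = 1057.2 Hz.
Fifth harmonic of the second: 5·210.9 = 1054.5 Hz.
f_beat = |1057.2 − 1054.5| = 2.7 Hz.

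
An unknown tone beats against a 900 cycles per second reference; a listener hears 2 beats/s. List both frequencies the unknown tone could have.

898 Hz or 902 Hz

|f − 900| = 2, so f = 900 ± 2.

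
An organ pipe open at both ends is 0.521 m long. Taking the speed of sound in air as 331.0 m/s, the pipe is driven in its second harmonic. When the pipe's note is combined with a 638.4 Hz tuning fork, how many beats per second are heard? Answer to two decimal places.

Open pipe: f_n = n·v/(2L) = 2·331.0/(2·0.521) = 635.3167 Hz.
f_beat = |635.3167 − 638.4| = 3.08 Hz.

3.08 Hz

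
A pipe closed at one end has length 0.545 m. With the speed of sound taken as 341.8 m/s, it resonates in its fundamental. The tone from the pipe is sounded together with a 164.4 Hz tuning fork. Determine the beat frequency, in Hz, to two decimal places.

7.61 Hz

Closed pipe (odd harmonics): f_n = n·v/(4L) = 1·341.8/(4·0.545) = 156.7890 Hz.
f_beat = |156.7890 − 164.4| = 7.61 Hz.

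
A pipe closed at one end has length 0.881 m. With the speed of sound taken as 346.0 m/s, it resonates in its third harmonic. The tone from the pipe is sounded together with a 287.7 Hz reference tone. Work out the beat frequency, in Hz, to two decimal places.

6.85 Hz

Closed pipe (odd harmonics): f_n = n·v/(4L) = 3·346.0/(4·0.881) = 294.5516 Hz.
f_beat = |294.5516 − 287.7| = 6.85 Hz.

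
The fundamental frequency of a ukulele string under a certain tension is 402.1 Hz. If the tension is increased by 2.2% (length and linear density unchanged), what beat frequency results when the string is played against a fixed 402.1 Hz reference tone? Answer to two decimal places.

For a string, f ∝ √T, so the new frequency is 402.1·√1.022 = 406.4990 Hz.
f_beat = |406.4990 − 402.1| = 4.40 Hz.

4.40 Hz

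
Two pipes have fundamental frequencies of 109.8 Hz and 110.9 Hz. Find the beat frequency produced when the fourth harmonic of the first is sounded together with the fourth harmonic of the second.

Fourth harmonic of the first: 4·109.8 = 439.2 Hz.
Fourth harmonic of the second: 4·110.9 = 443.6 Hz.
f_beat = |439.2 − 443.6| = 4.4 Hz.

4.4 Hz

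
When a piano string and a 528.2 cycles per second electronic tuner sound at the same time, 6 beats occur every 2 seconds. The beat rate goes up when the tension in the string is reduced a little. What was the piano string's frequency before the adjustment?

Beat frequency = 6/2 = 3 Hz.
|f − 528.2| = 3, so the piano string was at either 525.2 Hz or 531.2 Hz.
Lower tension means lower frequency; the adjustment lowers the piano string's frequency.
The beat rate rose, so the adjustment moved the piano string further from 528.2 Hz — it was already below the reference.

525.2 Hz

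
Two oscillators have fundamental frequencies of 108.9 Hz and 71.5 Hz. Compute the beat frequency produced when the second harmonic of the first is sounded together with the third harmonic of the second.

3.3 Hz

Second harmonic of the first: 2·108.9 = 217.8 Hz.
Third harmonic of the second: 3·71.5 = 214.5 Hz.
f_beat = |217.8 − 214.5| = 3.3 Hz.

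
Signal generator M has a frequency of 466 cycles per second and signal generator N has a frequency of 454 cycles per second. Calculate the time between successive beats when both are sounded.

0.083 s

f_beat = |466 − 454| = 12 Hz.
Beat period T = 1 / f_beat = 1 / 12 s.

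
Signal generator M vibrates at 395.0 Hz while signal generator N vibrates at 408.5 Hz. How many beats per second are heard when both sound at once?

f_beat = |f₁ − f₂|.
|395.0 − 408.5| = 13.5 Hz.

13.5 Hz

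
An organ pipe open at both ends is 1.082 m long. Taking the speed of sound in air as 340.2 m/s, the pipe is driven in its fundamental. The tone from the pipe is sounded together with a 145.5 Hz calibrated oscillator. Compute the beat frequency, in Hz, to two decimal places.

11.71 Hz

Open pipe: f_n = n·v/(2L) = 1·340.2/(2·1.082) = 157.2089 Hz.
f_beat = |157.2089 − 145.5| = 11.71 Hz.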